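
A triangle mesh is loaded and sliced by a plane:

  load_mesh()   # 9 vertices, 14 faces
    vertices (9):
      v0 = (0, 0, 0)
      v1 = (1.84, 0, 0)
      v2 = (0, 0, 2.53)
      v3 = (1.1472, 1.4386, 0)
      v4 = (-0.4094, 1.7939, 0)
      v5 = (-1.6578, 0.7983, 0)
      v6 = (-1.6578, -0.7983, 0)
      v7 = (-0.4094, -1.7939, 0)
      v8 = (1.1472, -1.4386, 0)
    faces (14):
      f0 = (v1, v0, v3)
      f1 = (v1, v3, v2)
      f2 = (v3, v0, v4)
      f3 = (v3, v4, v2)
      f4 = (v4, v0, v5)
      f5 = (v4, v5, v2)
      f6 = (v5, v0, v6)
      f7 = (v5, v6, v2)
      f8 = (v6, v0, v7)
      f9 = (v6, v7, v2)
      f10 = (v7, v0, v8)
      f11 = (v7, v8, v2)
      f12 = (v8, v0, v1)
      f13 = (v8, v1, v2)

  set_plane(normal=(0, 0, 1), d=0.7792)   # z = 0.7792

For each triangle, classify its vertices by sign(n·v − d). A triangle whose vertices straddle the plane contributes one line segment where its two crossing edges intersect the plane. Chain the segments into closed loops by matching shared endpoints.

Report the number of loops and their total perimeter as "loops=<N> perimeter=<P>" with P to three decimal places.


loops=1 perimeter=7.735

Straddling triangles (7 of 14):
  (v1,v3,v2) [--+] → (0.793881, 0.995534, 0.7792)–(1.27331, 0, 0.7792)  len=1.1050
  (v3,v4,v2) [--+] → (-0.283311, 1.24141, 0.7792)–(0.793881, 0.995534, 0.7792)  len=1.1049
  (v4,v5,v2) [--+] → (-1.14722, 0.552436, 0.7792)–(-0.283311, 1.24141, 0.7792)  len=1.1050
  (v5,v6,v2) [--+] → (-1.14722, -0.552436, 0.7792)–(-1.14722, 0.552436, 0.7792)  len=1.1049
  (v6,v7,v2) [--+] → (-0.283311, -1.24141, 0.7792)–(-1.14722, -0.552436, 0.7792)  len=1.1050
  (v7,v8,v2) [--+] → (0.793881, -0.995534, 0.7792)–(-0.283311, -1.24141, 0.7792)  len=1.1049
  (v8,v1,v2) [--+] → (1.27331, 0, 0.7792)–(0.793881, -0.995534, 0.7792)  len=1.1050

Chained into 1 loop(s):
  loop 1: 7 segments, perimeter = 7.7346
Total perimeter = 7.735


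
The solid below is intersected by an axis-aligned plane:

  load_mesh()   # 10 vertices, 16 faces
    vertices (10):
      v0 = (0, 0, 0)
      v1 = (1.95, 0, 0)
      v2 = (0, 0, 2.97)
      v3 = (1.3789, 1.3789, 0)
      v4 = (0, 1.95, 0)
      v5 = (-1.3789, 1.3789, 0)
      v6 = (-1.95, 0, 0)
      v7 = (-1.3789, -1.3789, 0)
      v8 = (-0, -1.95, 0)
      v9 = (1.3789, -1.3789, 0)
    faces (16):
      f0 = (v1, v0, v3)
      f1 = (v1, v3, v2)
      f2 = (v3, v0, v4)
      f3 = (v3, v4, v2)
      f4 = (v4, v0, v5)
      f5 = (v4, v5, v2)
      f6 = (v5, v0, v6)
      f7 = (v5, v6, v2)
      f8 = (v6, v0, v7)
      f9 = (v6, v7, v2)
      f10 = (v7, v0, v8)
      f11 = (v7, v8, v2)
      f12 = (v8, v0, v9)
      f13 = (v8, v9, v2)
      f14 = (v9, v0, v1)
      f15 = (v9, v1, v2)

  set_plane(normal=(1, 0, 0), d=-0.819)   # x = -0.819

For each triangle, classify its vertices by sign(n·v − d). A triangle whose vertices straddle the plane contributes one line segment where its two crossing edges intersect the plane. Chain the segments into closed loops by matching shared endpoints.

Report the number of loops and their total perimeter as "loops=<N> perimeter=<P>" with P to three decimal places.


Straddling triangles (8 of 16):
  (v4,v0,v5) [++-] → (-0.819, 0.819, 0)–(-0.819, 1.61079, 0)  len=0.7918
  (v4,v5,v2) [+-+] → (-0.819, 1.61079, 0)–(-0.819, 0.819, 1.20596)  len=1.4427
  (v5,v0,v6) [-+-] → (-0.819, 0.819, 0)–(-0.819, 0, 0)  len=0.8190
  (v5,v6,v2) [--+] → (-0.819, 0, 1.7226)–(-0.819, 0.819, 1.20596)  len=0.9683
  (v6,v0,v7) [-+-] → (-0.819, 0, 0)–(-0.819, -0.819, 0)  len=0.8190
  (v6,v7,v2) [--+] → (-0.819, -0.819, 1.20596)–(-0.819, 0, 1.7226)  len=0.9683
  (v7,v0,v8) [-++] → (-0.819, -0.819, 0)–(-0.819, -1.61079, 0)  len=0.7918
  (v7,v8,v2) [-++] → (-0.819, -1.61079, 0)–(-0.819, -0.819, 1.20596)  len=1.4427

Chained into 1 loop(s):
  loop 1: 8 segments, perimeter = 8.0436
Total perimeter = 8.044

loops=1 perimeter=8.044


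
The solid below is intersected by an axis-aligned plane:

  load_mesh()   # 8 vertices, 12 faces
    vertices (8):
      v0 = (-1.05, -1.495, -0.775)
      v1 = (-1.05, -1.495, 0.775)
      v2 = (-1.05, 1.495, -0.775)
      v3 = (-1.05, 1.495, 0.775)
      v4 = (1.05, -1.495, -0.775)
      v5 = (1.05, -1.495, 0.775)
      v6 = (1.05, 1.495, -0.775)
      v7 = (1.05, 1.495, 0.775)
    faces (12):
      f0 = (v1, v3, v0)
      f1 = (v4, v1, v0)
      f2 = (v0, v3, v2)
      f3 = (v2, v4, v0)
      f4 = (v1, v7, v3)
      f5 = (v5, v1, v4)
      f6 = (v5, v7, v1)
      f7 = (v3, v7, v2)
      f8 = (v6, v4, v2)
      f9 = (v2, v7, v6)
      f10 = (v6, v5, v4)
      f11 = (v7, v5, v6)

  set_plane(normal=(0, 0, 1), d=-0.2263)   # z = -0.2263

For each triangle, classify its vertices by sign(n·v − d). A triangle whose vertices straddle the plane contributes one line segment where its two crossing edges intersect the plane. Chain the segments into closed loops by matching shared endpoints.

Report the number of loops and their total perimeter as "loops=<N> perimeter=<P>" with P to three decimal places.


loops=1 perimeter=10.180

Straddling triangles (8 of 12):
  (v1,v3,v0) [++-] → (-1.05, -0.43654, -0.2263)–(-1.05, -1.495, -0.2263)  len=1.0585
  (v4,v1,v0) [-+-] → (0.3066, -1.495, -0.2263)–(-1.05, -1.495, -0.2263)  len=1.3566
  (v0,v3,v2) [-+-] → (-1.05, -0.43654, -0.2263)–(-1.05, 1.495, -0.2263)  len=1.9315
  (v5,v1,v4) [++-] → (0.3066, -1.495, -0.2263)–(1.05, -1.495, -0.2263)  len=0.7434
  (v3,v7,v2) [++-] → (-0.3066, 1.495, -0.2263)–(-1.05, 1.495, -0.2263)  len=0.7434
  (v2,v7,v6) [-+-] → (-0.3066, 1.495, -0.2263)–(1.05, 1.495, -0.2263)  len=1.3566
  (v6,v5,v4) [-+-] → (1.05, 0.43654, -0.2263)–(1.05, -1.495, -0.2263)  len=1.9315
  (v7,v5,v6) [++-] → (1.05, 0.43654, -0.2263)–(1.05, 1.495, -0.2263)  len=1.0585

Chained into 1 loop(s):
  loop 1: 8 segments, perimeter = 10.1800
Total perimeter = 10.180


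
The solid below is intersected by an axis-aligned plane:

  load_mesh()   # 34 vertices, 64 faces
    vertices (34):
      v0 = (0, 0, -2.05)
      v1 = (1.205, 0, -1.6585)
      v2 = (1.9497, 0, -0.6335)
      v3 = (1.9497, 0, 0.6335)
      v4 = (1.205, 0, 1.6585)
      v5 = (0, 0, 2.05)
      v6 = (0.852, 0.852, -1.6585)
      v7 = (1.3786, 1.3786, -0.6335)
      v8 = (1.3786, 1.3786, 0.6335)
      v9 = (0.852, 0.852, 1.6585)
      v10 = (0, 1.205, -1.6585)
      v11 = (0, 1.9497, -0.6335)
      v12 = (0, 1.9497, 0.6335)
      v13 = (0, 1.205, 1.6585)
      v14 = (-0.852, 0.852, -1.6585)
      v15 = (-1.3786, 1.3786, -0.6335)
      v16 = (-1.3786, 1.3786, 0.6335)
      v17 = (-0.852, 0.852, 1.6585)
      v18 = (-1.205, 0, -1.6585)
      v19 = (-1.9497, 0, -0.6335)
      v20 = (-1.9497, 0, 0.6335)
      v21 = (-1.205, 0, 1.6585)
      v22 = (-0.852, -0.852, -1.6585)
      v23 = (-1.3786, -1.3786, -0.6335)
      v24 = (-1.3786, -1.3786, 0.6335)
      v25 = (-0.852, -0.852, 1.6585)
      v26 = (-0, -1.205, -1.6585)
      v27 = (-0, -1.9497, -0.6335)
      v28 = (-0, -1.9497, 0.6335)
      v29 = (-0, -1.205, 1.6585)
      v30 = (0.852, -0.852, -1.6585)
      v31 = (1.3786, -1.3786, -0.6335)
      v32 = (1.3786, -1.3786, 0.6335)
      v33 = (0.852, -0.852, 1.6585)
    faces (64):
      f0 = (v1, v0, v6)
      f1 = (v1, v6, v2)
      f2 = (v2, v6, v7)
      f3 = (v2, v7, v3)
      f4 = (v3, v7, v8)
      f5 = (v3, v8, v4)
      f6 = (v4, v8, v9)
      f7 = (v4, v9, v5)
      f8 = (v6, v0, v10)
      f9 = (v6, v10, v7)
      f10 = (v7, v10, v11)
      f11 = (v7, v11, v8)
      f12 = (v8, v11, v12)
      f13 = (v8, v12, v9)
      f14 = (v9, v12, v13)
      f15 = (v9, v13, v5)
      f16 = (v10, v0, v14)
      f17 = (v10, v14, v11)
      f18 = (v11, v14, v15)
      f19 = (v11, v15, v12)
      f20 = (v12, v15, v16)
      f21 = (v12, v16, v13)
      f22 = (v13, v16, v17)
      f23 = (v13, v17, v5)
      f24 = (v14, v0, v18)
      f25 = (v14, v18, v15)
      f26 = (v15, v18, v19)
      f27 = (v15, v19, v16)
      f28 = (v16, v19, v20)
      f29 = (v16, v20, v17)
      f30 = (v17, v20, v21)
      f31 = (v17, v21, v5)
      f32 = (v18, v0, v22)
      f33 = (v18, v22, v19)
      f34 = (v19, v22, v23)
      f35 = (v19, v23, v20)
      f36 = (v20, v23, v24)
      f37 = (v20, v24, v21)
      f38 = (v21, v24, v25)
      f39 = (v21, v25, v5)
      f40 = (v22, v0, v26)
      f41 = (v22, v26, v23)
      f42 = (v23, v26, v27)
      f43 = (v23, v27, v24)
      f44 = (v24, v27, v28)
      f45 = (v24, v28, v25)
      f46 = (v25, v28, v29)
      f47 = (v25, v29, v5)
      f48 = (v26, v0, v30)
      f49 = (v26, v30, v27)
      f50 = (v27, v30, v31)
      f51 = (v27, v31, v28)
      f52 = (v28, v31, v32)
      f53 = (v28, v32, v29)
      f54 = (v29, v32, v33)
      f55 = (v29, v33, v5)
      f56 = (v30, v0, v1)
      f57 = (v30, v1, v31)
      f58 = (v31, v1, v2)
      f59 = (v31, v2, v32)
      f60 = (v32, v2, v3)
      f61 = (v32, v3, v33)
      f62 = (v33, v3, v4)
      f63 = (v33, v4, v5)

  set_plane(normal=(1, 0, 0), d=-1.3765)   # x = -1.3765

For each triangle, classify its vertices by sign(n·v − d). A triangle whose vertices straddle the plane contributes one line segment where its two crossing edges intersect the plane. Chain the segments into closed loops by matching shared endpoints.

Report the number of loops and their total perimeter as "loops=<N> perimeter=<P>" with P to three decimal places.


Straddling triangles (18 of 64):
  (v11,v14,v15) [++-] → (-1.3765, 1.3765, -0.637588)–(-1.3765, 1.37947, -0.6335)  len=0.0051
  (v11,v15,v12) [+-+] → (-1.3765, 1.37947, -0.6335)–(-1.3765, 1.37947, -0.63157)  len=0.0019
  (v12,v15,v16) [+--] → (-1.3765, 1.37947, -0.63157)–(-1.3765, 1.37947, 0.6335)  len=1.2651
  (v12,v16,v13) [+-+] → (-1.3765, 1.37947, 0.6335)–(-1.3765, 1.37834, 0.635061)  len=0.0019
  (v13,v16,v17) [+-+] → (-1.3765, 1.37834, 0.635061)–(-1.3765, 1.3765, 0.637588)  len=0.0031
  (v14,v18,v15) [++-] → (-1.3765, 1.36192, -0.645899)–(-1.3765, 1.3765, -0.637588)  len=0.0168
  (v15,v18,v19) [-+-] → (-1.3765, 1.36192, -0.645899)–(-1.3765, 0, -1.42245)  len=1.5678
  (v16,v20,v17) [--+] → (-1.3765, 0.4449, 1.16874)–(-1.3765, 1.3765, 0.637588)  len=1.0724
  (v17,v20,v21) [+-+] → (-1.3765, 0.4449, 1.16874)–(-1.3765, 0, 1.42245)  len=0.5122
  (v18,v22,v19) [++-] → (-1.3765, -0.4449, -1.16874)–(-1.3765, 0, -1.42245)  len=0.5122
  (v19,v22,v23) [-+-] → (-1.3765, -0.4449, -1.16874)–(-1.3765, -1.3765, -0.637588)  len=1.0724
  (v20,v24,v21) [--+] → (-1.3765, -1.36192, 0.645899)–(-1.3765, 0, 1.42245)  len=1.5678
  (v21,v24,v25) [+-+] → (-1.3765, -1.36192, 0.645899)–(-1.3765, -1.3765, 0.637588)  len=0.0168
  (v22,v26,v23) [++-] → (-1.3765, -1.37834, -0.635061)–(-1.3765, -1.3765, -0.637588)  len=0.0031
  (v23,v26,v27) [-++] → (-1.3765, -1.37834, -0.635061)–(-1.3765, -1.37947, -0.6335)  len=0.0019
  (v23,v27,v24) [-+-] → (-1.3765, -1.37947, -0.6335)–(-1.3765, -1.37947, 0.63157)  len=1.2651
  (v24,v27,v28) [-++] → (-1.3765, -1.37947, 0.63157)–(-1.3765, -1.37947, 0.6335)  len=0.0019
  (v24,v28,v25) [-++] → (-1.3765, -1.37947, 0.6335)–(-1.3765, -1.3765, 0.637588)  len=0.0051

Chained into 1 loop(s):
  loop 1: 18 segments, perimeter = 8.8924
Total perimeter = 8.892

loops=1 perimeter=8.892


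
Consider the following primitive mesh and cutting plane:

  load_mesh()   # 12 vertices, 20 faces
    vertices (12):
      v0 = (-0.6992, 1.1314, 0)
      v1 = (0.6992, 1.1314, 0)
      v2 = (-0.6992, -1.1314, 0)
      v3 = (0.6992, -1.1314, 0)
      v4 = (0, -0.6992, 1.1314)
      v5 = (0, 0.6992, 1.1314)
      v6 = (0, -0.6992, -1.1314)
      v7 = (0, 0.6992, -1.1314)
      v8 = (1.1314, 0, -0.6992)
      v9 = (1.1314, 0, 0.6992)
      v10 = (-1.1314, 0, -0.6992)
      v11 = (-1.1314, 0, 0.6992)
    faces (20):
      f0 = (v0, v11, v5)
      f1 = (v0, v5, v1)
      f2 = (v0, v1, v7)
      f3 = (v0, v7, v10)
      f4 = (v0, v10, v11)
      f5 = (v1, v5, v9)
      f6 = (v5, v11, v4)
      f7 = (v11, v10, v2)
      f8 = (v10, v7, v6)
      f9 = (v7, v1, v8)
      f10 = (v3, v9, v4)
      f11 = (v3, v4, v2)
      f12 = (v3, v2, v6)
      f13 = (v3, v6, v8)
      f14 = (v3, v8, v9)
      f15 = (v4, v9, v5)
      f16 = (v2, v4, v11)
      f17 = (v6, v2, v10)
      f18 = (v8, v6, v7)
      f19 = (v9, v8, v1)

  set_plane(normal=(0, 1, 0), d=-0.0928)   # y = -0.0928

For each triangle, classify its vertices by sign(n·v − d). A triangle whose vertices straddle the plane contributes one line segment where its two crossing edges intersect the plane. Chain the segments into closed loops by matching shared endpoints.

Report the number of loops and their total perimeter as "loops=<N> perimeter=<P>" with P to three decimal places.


loops=1 perimeter=7.418

Straddling triangles (10 of 20):
  (v5,v11,v4) [++-] → (-0.981237, -0.0928, 0.756563)–(0, -0.0928, 1.1314)  len=1.0504
  (v11,v10,v2) [++-] → (-1.09595, -0.0928, -0.64185)–(-1.09595, -0.0928, 0.64185)  len=1.2837
  (v10,v7,v6) [++-] → (0, -0.0928, -1.1314)–(-0.981237, -0.0928, -0.756563)  len=1.0504
  (v3,v9,v4) [-+-] → (1.09595, -0.0928, 0.64185)–(0.981237, -0.0928, 0.756563)  len=0.1622
  (v3,v6,v8) [--+] → (0.981237, -0.0928, -0.756563)–(1.09595, -0.0928, -0.64185)  len=0.1622
  (v3,v8,v9) [-++] → (1.09595, -0.0928, -0.64185)–(1.09595, -0.0928, 0.64185)  len=1.2837
  (v4,v9,v5) [-++] → (0.981237, -0.0928, 0.756563)–(0, -0.0928, 1.1314)  len=1.0504
  (v2,v4,v11) [--+] → (-0.981237, -0.0928, 0.756563)–(-1.09595, -0.0928, 0.64185)  len=0.1622
  (v6,v2,v10) [--+] → (-1.09595, -0.0928, -0.64185)–(-0.981237, -0.0928, -0.756563)  len=0.1622
  (v8,v6,v7) [+-+] → (0.981237, -0.0928, -0.756563)–(0, -0.0928, -1.1314)  len=1.0504

Chained into 1 loop(s):
  loop 1: 10 segments, perimeter = 7.4179
Total perimeter = 7.418


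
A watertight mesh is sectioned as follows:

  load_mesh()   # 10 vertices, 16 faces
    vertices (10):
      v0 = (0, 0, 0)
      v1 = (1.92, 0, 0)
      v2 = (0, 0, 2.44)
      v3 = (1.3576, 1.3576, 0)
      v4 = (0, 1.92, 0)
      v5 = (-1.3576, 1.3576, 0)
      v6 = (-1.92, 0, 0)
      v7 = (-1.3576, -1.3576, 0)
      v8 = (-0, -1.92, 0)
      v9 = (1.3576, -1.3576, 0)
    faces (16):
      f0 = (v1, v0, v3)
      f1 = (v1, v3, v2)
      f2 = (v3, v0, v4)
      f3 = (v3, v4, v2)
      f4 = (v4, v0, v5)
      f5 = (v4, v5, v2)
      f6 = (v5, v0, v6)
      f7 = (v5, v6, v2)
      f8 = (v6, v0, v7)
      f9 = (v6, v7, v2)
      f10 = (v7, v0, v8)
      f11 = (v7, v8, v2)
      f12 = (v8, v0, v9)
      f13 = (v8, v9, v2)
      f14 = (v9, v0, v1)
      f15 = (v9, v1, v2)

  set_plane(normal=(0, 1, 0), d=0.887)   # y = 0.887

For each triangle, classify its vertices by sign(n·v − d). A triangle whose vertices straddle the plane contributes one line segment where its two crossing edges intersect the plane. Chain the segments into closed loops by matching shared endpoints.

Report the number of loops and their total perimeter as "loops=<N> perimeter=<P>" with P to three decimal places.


Straddling triangles (8 of 16):
  (v1,v0,v3) [--+] → (0.887, 0.887, 0)–(1.55255, 0.887, 0)  len=0.6656
  (v1,v3,v2) [-+-] → (1.55255, 0.887, 0)–(0.887, 0.887, 0.845804)  len=1.0763
  (v3,v0,v4) [+-+] → (0.887, 0.887, 0)–(0, 0.887, 0)  len=0.8870
  (v3,v4,v2) [++-] → (0, 0.887, 1.31277)–(0.887, 0.887, 0.845804)  len=1.0024
  (v4,v0,v5) [+-+] → (0, 0.887, 0)–(-0.887, 0.887, 0)  len=0.8870
  (v4,v5,v2) [++-] → (-0.887, 0.887, 0.845804)–(0, 0.887, 1.31277)  len=1.0024
  (v5,v0,v6) [+--] → (-0.887, 0.887, 0)–(-1.55255, 0.887, 0)  len=0.6656
  (v5,v6,v2) [+--] → (-1.55255, 0.887, 0)–(-0.887, 0.887, 0.845804)  len=1.0763

Chained into 1 loop(s):
  loop 1: 8 segments, perimeter = 7.2624
Total perimeter = 7.262

loops=1 perimeter=7.262


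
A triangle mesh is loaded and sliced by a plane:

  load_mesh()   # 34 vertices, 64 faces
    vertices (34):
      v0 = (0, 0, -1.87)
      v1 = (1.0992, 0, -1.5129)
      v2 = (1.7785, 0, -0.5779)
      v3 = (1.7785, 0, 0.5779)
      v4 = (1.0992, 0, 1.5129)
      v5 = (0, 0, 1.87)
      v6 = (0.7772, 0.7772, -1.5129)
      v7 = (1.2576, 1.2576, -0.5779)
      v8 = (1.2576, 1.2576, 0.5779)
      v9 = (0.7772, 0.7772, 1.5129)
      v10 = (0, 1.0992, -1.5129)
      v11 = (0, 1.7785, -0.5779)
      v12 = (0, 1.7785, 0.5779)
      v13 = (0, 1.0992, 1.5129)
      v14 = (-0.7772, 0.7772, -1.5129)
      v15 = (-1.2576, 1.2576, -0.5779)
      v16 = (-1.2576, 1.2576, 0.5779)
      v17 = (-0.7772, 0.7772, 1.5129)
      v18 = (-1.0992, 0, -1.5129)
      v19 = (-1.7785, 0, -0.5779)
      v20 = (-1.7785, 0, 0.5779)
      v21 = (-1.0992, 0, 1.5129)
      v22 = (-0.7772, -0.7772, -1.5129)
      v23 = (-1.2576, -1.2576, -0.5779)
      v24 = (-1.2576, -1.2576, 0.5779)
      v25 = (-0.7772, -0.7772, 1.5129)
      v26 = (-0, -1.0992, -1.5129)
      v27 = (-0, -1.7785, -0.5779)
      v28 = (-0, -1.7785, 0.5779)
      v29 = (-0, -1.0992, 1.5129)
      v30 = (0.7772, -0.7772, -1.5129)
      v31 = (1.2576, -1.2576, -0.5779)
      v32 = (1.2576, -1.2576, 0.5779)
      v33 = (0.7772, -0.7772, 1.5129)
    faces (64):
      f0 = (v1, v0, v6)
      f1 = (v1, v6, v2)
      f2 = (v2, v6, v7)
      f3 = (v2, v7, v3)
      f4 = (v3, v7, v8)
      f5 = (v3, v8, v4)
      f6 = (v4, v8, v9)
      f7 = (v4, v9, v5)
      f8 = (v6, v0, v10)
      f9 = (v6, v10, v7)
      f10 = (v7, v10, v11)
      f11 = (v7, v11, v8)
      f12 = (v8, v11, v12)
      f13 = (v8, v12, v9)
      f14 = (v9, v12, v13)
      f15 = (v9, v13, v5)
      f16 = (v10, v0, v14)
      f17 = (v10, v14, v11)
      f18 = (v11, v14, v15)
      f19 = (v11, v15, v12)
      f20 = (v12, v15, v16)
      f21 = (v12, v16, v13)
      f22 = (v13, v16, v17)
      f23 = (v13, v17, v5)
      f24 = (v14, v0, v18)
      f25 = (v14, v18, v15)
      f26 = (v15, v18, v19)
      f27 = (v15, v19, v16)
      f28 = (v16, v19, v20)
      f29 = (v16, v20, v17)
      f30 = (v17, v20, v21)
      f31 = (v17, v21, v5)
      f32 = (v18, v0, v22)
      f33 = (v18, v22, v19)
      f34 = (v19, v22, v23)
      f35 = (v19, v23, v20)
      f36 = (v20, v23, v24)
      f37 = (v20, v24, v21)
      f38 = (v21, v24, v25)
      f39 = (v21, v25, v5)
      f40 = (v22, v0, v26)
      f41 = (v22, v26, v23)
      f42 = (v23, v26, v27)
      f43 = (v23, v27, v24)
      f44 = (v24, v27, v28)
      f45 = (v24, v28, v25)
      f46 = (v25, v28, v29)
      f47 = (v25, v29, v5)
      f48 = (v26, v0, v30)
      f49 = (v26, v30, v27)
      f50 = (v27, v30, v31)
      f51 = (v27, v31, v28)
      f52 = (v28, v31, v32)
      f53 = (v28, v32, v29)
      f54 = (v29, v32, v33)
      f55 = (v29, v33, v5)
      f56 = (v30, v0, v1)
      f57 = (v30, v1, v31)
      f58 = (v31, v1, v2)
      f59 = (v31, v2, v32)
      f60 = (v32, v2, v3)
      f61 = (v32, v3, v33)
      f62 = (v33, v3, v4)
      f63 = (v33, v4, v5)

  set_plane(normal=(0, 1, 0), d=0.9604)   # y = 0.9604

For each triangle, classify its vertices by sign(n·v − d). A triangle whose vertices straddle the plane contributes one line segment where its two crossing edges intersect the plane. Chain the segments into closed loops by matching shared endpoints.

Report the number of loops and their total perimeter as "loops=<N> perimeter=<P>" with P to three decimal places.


loops=1 perimeter=9.403

Straddling triangles (20 of 64):
  (v2,v6,v7) [--+] → (0.9604, 0.9604, -1.15634)–(1.3807, 0.9604, -0.5779)  len=0.7150
  (v2,v7,v3) [-+-] → (1.3807, 0.9604, -0.5779)–(1.3807, 0.9604, -0.304758)  len=0.2731
  (v3,v7,v8) [-++] → (1.3807, 0.9604, -0.304758)–(1.3807, 0.9604, 0.5779)  len=0.8827
  (v3,v8,v4) [-+-] → (1.3807, 0.9604, 0.5779)–(1.22017, 0.9604, 0.798862)  len=0.2731
  (v4,v8,v9) [-+-] → (1.22017, 0.9604, 0.798862)–(0.9604, 0.9604, 1.15634)  len=0.4419
  (v6,v0,v10) [--+] → (0, 0.9604, -1.55799)–(0.335017, 0.9604, -1.5129)  len=0.3380
  (v6,v10,v7) [-++] → (0.335017, 0.9604, -1.5129)–(0.9604, 0.9604, -1.15634)  len=0.7199
  (v8,v12,v9) [++-] → (0.635002, 0.9604, 1.34183)–(0.9604, 0.9604, 1.15634)  len=0.3746
  (v9,v12,v13) [-++] → (0.635002, 0.9604, 1.34183)–(0.335017, 0.9604, 1.5129)  len=0.3453
  (v9,v13,v5) [-+-] → (0.335017, 0.9604, 1.5129)–(0, 0.9604, 1.55799)  len=0.3380
  (v10,v0,v14) [+--] → (0, 0.9604, -1.55799)–(-0.335017, 0.9604, -1.5129)  len=0.3380
  (v10,v14,v11) [+-+] → (-0.335017, 0.9604, -1.5129)–(-0.635002, 0.9604, -1.34183)  len=0.3453
  (v11,v14,v15) [+-+] → (-0.635002, 0.9604, -1.34183)–(-0.9604, 0.9604, -1.15634)  len=0.3746
  (v13,v16,v17) [++-] → (-0.9604, 0.9604, 1.15634)–(-0.335017, 0.9604, 1.5129)  len=0.7199
  (v13,v17,v5) [+--] → (-0.335017, 0.9604, 1.5129)–(0, 0.9604, 1.55799)  len=0.3380
  (v14,v18,v15) [--+] → (-1.22017, 0.9604, -0.798862)–(-0.9604, 0.9604, -1.15634)  len=0.4419
  (v15,v18,v19) [+--] → (-1.22017, 0.9604, -0.798862)–(-1.3807, 0.9604, -0.5779)  len=0.2731
  (v15,v19,v16) [+-+] → (-1.3807, 0.9604, -0.5779)–(-1.3807, 0.9604, 0.304758)  len=0.8827
  (v16,v19,v20) [+--] → (-1.3807, 0.9604, 0.304758)–(-1.3807, 0.9604, 0.5779)  len=0.2731
  (v16,v20,v17) [+--] → (-1.3807, 0.9604, 0.5779)–(-0.9604, 0.9604, 1.15634)  len=0.7150

Chained into 1 loop(s):
  loop 1: 20 segments, perimeter = 9.4034
Total perimeter = 9.403


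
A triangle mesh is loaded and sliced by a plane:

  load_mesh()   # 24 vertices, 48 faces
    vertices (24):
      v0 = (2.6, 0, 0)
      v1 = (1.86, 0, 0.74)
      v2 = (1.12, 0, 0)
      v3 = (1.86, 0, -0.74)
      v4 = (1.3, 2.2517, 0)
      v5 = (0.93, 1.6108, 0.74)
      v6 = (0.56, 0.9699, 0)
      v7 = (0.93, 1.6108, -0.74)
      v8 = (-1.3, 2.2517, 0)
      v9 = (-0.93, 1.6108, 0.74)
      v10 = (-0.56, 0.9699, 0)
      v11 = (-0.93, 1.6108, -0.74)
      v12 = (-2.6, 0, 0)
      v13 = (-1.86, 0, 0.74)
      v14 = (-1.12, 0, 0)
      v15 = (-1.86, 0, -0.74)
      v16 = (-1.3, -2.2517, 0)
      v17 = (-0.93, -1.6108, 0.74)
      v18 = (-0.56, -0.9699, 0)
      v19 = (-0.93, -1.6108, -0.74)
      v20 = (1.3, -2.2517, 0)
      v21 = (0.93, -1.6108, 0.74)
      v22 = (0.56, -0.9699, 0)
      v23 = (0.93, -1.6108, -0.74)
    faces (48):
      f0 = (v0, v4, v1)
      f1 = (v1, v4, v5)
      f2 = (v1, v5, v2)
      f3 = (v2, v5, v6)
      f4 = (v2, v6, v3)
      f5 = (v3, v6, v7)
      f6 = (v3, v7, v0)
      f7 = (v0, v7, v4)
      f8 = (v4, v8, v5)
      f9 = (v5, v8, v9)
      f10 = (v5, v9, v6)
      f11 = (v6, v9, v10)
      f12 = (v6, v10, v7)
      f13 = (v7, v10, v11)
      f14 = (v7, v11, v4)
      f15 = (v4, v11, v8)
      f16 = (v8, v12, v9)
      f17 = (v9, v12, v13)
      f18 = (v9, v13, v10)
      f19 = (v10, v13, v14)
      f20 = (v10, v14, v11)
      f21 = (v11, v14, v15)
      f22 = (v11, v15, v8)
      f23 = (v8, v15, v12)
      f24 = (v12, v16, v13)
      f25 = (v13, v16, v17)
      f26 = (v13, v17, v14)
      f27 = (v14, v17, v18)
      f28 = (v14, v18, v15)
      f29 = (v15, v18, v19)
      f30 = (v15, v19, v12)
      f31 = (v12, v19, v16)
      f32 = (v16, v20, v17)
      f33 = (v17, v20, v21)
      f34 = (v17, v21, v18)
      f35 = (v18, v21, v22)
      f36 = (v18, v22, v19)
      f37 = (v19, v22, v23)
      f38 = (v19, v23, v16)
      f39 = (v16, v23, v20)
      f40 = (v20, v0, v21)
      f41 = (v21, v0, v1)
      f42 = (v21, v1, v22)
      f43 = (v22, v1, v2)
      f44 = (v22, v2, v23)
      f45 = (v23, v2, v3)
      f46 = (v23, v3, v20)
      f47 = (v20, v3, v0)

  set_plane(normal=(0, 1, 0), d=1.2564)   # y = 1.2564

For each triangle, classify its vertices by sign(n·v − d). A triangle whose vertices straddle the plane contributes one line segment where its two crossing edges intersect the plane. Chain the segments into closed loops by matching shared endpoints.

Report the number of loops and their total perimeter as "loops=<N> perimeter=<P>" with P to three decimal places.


loops=1 perimeter=9.403

Straddling triangles (18 of 48):
  (v0,v4,v1) [-+-] → (1.87463, 1.2564, 0)–(1.54753, 1.2564, 0.327096)  len=0.4626
  (v1,v4,v5) [-++] → (1.54753, 1.2564, 0.327096)–(1.13461, 1.2564, 0.74)  len=0.5839
  (v1,v5,v2) [-+-] → (1.13461, 1.2564, 0.74)–(0.971803, 1.2564, 0.577189)  len=0.2302
  (v2,v5,v6) [-+-] → (0.971803, 1.2564, 0.577189)–(0.7254, 1.2564, 0.3308)  len=0.3485
  (v3,v6,v7) [--+] → (0.7254, 1.2564, -0.3308)–(1.13461, 1.2564, -0.74)  len=0.5787
  (v3,v7,v0) [-+-] → (1.13461, 1.2564, -0.74)–(1.29742, 1.2564, -0.577189)  len=0.2302
  (v0,v7,v4) [-++] → (1.29742, 1.2564, -0.577189)–(1.87463, 1.2564, 0)  len=0.8163
  (v5,v9,v6) [++-] → (-0.106071, 1.2564, 0.3308)–(0.7254, 1.2564, 0.3308)  len=0.8315
  (v6,v9,v10) [-+-] → (-0.106071, 1.2564, 0.3308)–(-0.7254, 1.2564, 0.3308)  len=0.6193
  (v6,v10,v7) [--+] → (0.106071, 1.2564, -0.3308)–(0.7254, 1.2564, -0.3308)  len=0.6193
  (v7,v10,v11) [+-+] → (0.106071, 1.2564, -0.3308)–(-0.7254, 1.2564, -0.3308)  len=0.8315
  (v8,v12,v9) [+-+] → (-1.87463, 1.2564, 0)–(-1.29742, 1.2564, 0.577189)  len=0.8163
  (v9,v12,v13) [+--] → (-1.29742, 1.2564, 0.577189)–(-1.13461, 1.2564, 0.74)  len=0.2302
  (v9,v13,v10) [+--] → (-1.13461, 1.2564, 0.74)–(-0.7254, 1.2564, 0.3308)  len=0.5787
  (v10,v14,v11) [--+] → (-0.971803, 1.2564, -0.577189)–(-0.7254, 1.2564, -0.3308)  len=0.3485
  (v11,v14,v15) [+--] → (-0.971803, 1.2564, -0.577189)–(-1.13461, 1.2564, -0.74)  len=0.2302
  (v11,v15,v8) [+-+] → (-1.13461, 1.2564, -0.74)–(-1.54753, 1.2564, -0.327096)  len=0.5839
  (v8,v15,v12) [+--] → (-1.54753, 1.2564, -0.327096)–(-1.87463, 1.2564, 0)  len=0.4626

Chained into 1 loop(s):
  loop 1: 18 segments, perimeter = 9.4025
Total perimeter = 9.403


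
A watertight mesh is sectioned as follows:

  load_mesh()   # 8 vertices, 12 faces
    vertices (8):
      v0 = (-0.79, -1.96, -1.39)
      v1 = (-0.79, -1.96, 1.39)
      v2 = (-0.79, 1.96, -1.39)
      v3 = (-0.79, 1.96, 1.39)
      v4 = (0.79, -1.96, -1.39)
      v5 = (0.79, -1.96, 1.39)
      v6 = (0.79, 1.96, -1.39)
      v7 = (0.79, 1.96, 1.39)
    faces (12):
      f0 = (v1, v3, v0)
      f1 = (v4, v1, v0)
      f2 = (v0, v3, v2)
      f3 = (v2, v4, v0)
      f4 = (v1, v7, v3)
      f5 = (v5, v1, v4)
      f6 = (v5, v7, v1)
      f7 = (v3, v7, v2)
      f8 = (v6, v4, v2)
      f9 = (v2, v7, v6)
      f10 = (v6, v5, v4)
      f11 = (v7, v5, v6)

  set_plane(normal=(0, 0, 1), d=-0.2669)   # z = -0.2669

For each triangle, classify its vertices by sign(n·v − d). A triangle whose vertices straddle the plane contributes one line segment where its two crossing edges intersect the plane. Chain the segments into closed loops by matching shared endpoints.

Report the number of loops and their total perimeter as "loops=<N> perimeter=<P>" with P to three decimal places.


Straddling triangles (8 of 12):
  (v1,v3,v0) [++-] → (-0.79, -0.376348, -0.2669)–(-0.79, -1.96, -0.2669)  len=1.5837
  (v4,v1,v0) [-+-] → (0.151691, -1.96, -0.2669)–(-0.79, -1.96, -0.2669)  len=0.9417
  (v0,v3,v2) [-+-] → (-0.79, -0.376348, -0.2669)–(-0.79, 1.96, -0.2669)  len=2.3363
  (v5,v1,v4) [++-] → (0.151691, -1.96, -0.2669)–(0.79, -1.96, -0.2669)  len=0.6383
  (v3,v7,v2) [++-] → (-0.151691, 1.96, -0.2669)–(-0.79, 1.96, -0.2669)  len=0.6383
  (v2,v7,v6) [-+-] → (-0.151691, 1.96, -0.2669)–(0.79, 1.96, -0.2669)  len=0.9417
  (v6,v5,v4) [-+-] → (0.79, 0.376348, -0.2669)–(0.79, -1.96, -0.2669)  len=2.3363
  (v7,v5,v6) [++-] → (0.79, 0.376348, -0.2669)–(0.79, 1.96, -0.2669)  len=1.5837

Chained into 1 loop(s):
  loop 1: 8 segments, perimeter = 11.0000
Total perimeter = 11.000

loops=1 perimeter=11.000


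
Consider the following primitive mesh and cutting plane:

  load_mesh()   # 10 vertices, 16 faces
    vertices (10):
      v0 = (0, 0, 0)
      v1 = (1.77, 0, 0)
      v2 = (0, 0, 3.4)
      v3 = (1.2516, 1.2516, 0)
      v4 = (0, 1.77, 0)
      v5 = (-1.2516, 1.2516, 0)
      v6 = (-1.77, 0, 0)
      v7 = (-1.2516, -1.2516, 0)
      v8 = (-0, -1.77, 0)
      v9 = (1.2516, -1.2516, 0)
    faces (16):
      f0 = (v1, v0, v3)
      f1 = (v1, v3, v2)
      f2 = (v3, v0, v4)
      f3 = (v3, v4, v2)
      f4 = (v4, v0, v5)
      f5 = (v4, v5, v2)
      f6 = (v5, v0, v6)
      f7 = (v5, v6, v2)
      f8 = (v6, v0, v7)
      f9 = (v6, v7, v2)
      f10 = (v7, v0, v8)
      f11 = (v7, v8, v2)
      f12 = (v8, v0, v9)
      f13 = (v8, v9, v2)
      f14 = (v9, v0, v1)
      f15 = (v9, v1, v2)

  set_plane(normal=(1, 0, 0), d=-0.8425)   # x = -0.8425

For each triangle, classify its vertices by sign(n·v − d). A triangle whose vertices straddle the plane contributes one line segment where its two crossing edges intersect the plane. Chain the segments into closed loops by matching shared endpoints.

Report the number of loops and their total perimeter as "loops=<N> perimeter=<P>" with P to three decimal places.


Straddling triangles (8 of 16):
  (v4,v0,v5) [++-] → (-0.8425, 0.8425, 0)–(-0.8425, 1.42105, 0)  len=0.5785
  (v4,v5,v2) [+-+] → (-0.8425, 1.42105, 0)–(-0.8425, 0.8425, 1.11133)  len=1.2529
  (v5,v0,v6) [-+-] → (-0.8425, 0.8425, 0)–(-0.8425, 0, 0)  len=0.8425
  (v5,v6,v2) [--+] → (-0.8425, 0, 1.78164)–(-0.8425, 0.8425, 1.11133)  len=1.0766
  (v6,v0,v7) [-+-] → (-0.8425, 0, 0)–(-0.8425, -0.8425, 0)  len=0.8425
  (v6,v7,v2) [--+] → (-0.8425, -0.8425, 1.11133)–(-0.8425, 0, 1.78164)  len=1.0766
  (v7,v0,v8) [-++] → (-0.8425, -0.8425, 0)–(-0.8425, -1.42105, 0)  len=0.5785
  (v7,v8,v2) [-++] → (-0.8425, -1.42105, 0)–(-0.8425, -0.8425, 1.11133)  len=1.2529

Chained into 1 loop(s):
  loop 1: 8 segments, perimeter = 7.5011
Total perimeter = 7.501

loops=1 perimeter=7.501


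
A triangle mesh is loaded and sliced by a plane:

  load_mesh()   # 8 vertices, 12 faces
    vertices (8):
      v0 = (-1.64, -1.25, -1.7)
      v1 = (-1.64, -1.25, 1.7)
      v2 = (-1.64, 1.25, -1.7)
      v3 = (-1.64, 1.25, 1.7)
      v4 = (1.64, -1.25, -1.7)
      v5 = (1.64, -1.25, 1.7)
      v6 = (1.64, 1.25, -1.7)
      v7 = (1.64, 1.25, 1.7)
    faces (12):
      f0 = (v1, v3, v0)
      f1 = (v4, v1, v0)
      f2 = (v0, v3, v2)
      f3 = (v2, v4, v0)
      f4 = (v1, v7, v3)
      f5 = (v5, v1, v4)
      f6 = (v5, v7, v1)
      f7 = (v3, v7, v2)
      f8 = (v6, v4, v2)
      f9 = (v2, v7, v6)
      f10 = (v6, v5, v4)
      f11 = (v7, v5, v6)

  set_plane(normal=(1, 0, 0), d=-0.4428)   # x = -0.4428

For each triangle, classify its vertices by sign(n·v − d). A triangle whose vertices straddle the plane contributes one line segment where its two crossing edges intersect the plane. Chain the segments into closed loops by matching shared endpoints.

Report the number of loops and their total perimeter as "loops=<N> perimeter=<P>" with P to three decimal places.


Straddling triangles (8 of 12):
  (v4,v1,v0) [+--] → (-0.4428, -1.25, 0.459)–(-0.4428, -1.25, -1.7)  len=2.1590
  (v2,v4,v0) [-+-] → (-0.4428, 0.3375, -1.7)–(-0.4428, -1.25, -1.7)  len=1.5875
  (v1,v7,v3) [-+-] → (-0.4428, -0.3375, 1.7)–(-0.4428, 1.25, 1.7)  len=1.5875
  (v5,v1,v4) [+-+] → (-0.4428, -1.25, 1.7)–(-0.4428, -1.25, 0.459)  len=1.2410
  (v5,v7,v1) [++-] → (-0.4428, -0.3375, 1.7)–(-0.4428, -1.25, 1.7)  len=0.9125
  (v3,v7,v2) [-+-] → (-0.4428, 1.25, 1.7)–(-0.4428, 1.25, -0.459)  len=2.1590
  (v6,v4,v2) [++-] → (-0.4428, 0.3375, -1.7)–(-0.4428, 1.25, -1.7)  len=0.9125
  (v2,v7,v6) [-++] → (-0.4428, 1.25, -0.459)–(-0.4428, 1.25, -1.7)  len=1.2410

Chained into 1 loop(s):
  loop 1: 8 segments, perimeter = 11.8000
Total perimeter = 11.800

loops=1 perimeter=11.800


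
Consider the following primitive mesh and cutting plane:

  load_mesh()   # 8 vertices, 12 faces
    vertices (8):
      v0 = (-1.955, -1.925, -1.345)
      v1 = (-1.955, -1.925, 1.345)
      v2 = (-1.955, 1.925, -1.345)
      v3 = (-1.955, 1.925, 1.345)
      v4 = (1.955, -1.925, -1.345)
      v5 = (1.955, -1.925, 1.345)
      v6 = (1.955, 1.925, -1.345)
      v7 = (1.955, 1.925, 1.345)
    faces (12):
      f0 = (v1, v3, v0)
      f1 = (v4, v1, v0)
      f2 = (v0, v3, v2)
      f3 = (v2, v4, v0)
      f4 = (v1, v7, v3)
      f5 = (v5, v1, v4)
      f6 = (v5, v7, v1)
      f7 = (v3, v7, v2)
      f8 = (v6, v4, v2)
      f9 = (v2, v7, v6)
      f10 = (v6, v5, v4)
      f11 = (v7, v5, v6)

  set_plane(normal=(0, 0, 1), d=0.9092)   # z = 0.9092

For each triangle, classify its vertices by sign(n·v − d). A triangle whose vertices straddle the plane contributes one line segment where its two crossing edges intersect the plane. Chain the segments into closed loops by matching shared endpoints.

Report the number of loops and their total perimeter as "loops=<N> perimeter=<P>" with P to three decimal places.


Straddling triangles (8 of 12):
  (v1,v3,v0) [++-] → (-1.955, 1.30127, 0.9092)–(-1.955, -1.925, 0.9092)  len=3.2263
  (v4,v1,v0) [-+-] → (-1.32155, -1.925, 0.9092)–(-1.955, -1.925, 0.9092)  len=0.6334
  (v0,v3,v2) [-+-] → (-1.955, 1.30127, 0.9092)–(-1.955, 1.925, 0.9092)  len=0.6237
  (v5,v1,v4) [++-] → (-1.32155, -1.925, 0.9092)–(1.955, -1.925, 0.9092)  len=3.2766
  (v3,v7,v2) [++-] → (1.32155, 1.925, 0.9092)–(-1.955, 1.925, 0.9092)  len=3.2766
  (v2,v7,v6) [-+-] → (1.32155, 1.925, 0.9092)–(1.955, 1.925, 0.9092)  len=0.6334
  (v6,v5,v4) [-+-] → (1.955, -1.30127, 0.9092)–(1.955, -1.925, 0.9092)  len=0.6237
  (v7,v5,v6) [++-] → (1.955, -1.30127, 0.9092)–(1.955, 1.925, 0.9092)  len=3.2263

Chained into 1 loop(s):
  loop 1: 8 segments, perimeter = 15.5200
Total perimeter = 15.520

loops=1 perimeter=15.520


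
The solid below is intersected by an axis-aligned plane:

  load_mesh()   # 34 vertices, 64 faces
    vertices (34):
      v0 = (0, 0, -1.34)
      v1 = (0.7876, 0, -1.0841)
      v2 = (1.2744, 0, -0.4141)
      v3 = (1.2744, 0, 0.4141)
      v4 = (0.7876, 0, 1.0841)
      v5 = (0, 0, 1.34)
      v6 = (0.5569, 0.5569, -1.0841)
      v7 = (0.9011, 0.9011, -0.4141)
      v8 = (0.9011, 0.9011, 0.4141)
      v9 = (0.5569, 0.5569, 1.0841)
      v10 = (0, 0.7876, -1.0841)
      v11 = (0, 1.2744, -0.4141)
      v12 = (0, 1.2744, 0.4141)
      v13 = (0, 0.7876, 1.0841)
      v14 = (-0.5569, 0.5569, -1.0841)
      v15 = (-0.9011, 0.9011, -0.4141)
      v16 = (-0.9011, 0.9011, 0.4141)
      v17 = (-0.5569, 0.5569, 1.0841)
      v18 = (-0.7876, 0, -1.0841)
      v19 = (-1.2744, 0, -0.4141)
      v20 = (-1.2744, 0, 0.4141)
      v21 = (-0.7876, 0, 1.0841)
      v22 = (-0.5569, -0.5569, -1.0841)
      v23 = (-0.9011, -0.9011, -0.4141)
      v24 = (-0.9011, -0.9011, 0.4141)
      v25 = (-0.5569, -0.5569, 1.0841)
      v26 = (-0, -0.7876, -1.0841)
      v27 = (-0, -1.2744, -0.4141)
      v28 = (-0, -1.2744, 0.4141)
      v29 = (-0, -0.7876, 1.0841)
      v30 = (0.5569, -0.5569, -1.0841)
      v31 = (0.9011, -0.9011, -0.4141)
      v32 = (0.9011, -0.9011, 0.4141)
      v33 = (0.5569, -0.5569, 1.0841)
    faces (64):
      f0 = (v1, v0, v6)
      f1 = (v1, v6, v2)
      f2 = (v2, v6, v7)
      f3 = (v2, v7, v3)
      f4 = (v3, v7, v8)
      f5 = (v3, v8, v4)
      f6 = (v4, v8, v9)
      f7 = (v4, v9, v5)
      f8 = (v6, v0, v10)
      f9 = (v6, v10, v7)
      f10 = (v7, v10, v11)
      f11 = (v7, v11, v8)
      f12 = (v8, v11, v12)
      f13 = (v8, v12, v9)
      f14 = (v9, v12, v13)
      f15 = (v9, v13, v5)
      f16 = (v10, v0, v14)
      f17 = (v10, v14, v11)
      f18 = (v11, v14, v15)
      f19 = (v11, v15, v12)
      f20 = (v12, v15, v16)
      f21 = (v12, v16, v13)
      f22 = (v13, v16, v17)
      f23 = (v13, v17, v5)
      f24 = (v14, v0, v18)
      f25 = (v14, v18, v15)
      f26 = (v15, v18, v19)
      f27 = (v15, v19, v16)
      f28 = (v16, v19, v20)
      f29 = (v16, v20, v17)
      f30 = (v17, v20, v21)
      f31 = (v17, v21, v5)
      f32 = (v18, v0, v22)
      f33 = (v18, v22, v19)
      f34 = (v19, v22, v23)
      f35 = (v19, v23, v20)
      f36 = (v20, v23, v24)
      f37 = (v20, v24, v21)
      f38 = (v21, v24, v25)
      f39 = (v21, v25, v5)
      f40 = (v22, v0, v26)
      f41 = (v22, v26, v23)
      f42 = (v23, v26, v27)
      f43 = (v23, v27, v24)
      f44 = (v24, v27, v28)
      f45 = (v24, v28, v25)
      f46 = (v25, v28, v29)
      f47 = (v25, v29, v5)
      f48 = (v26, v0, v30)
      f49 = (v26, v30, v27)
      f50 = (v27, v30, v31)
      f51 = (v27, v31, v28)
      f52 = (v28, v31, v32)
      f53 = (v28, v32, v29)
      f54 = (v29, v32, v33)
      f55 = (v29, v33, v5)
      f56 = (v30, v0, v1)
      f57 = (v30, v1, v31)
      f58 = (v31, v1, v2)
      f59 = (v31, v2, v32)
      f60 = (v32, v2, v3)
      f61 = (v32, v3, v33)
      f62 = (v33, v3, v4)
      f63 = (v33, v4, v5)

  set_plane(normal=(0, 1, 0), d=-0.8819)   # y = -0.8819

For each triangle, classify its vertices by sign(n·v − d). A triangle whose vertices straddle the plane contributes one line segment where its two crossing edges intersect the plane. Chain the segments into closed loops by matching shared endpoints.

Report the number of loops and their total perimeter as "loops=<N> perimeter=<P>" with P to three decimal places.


Straddling triangles (18 of 64):
  (v19,v22,v23) [++-] → (-0.8819, -0.8819, -0.451474)–(-0.909054, -0.8819, -0.4141)  len=0.0462
  (v19,v23,v20) [+-+] → (-0.909054, -0.8819, -0.4141)–(-0.909054, -0.8819, -0.396453)  len=0.0176
  (v20,v23,v24) [+--] → (-0.909054, -0.8819, -0.396453)–(-0.909054, -0.8819, 0.4141)  len=0.8106
  (v20,v24,v21) [+-+] → (-0.909054, -0.8819, 0.4141)–(-0.898682, -0.8819, 0.428376)  len=0.0176
  (v21,v24,v25) [+-+] → (-0.898682, -0.8819, 0.428376)–(-0.8819, -0.8819, 0.451474)  len=0.0286
  (v22,v26,v23) [++-] → (-0.748667, -0.8819, -0.527439)–(-0.8819, -0.8819, -0.451474)  len=0.1534
  (v23,v26,v27) [-+-] → (-0.748667, -0.8819, -0.527439)–(0, -0.8819, -0.954312)  len=0.8618
  (v24,v28,v25) [--+] → (-0.304646, -0.8819, 0.780616)–(-0.8819, -0.8819, 0.451474)  len=0.6645
  (v25,v28,v29) [+-+] → (-0.304646, -0.8819, 0.780616)–(0, -0.8819, 0.954312)  len=0.3507
  (v26,v30,v27) [++-] → (0.304646, -0.8819, -0.780616)–(0, -0.8819, -0.954312)  len=0.3507
  (v27,v30,v31) [-+-] → (0.304646, -0.8819, -0.780616)–(0.8819, -0.8819, -0.451474)  len=0.6645
  (v28,v32,v29) [--+] → (0.748667, -0.8819, 0.527439)–(0, -0.8819, 0.954312)  len=0.8618
  (v29,v32,v33) [+-+] → (0.748667, -0.8819, 0.527439)–(0.8819, -0.8819, 0.451474)  len=0.1534
  (v30,v1,v31) [++-] → (0.898682, -0.8819, -0.428376)–(0.8819, -0.8819, -0.451474)  len=0.0286
  (v31,v1,v2) [-++] → (0.898682, -0.8819, -0.428376)–(0.909054, -0.8819, -0.4141)  len=0.0176
  (v31,v2,v32) [-+-] → (0.909054, -0.8819, -0.4141)–(0.909054, -0.8819, 0.396453)  len=0.8106
  (v32,v2,v3) [-++] → (0.909054, -0.8819, 0.396453)–(0.909054, -0.8819, 0.4141)  len=0.0176
  (v32,v3,v33) [-++] → (0.909054, -0.8819, 0.4141)–(0.8819, -0.8819, 0.451474)  len=0.0462

Chained into 1 loop(s):
  loop 1: 18 segments, perimeter = 5.9019
Total perimeter = 5.902

loops=1 perimeter=5.902


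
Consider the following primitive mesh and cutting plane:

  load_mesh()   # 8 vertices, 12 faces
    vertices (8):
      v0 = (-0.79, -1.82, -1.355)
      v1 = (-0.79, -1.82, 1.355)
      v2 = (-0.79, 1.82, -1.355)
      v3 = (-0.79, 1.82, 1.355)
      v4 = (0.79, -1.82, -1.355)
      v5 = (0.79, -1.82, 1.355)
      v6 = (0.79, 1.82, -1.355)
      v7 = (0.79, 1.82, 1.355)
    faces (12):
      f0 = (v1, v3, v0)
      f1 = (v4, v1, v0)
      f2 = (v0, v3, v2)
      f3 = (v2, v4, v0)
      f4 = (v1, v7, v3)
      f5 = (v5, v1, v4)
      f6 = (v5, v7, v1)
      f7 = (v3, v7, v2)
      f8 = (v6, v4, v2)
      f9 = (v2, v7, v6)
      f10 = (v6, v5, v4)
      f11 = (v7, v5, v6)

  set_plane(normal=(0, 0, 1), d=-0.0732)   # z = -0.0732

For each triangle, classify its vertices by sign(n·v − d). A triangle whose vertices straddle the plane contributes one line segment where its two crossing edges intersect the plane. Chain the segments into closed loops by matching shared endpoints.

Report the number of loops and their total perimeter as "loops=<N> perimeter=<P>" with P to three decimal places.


loops=1 perimeter=10.440

Straddling triangles (8 of 12):
  (v1,v3,v0) [++-] → (-0.79, -0.0983203, -0.0732)–(-0.79, -1.82, -0.0732)  len=1.7217
  (v4,v1,v0) [-+-] → (0.0426775, -1.82, -0.0732)–(-0.79, -1.82, -0.0732)  len=0.8327
  (v0,v3,v2) [-+-] → (-0.79, -0.0983203, -0.0732)–(-0.79, 1.82, -0.0732)  len=1.9183
  (v5,v1,v4) [++-] → (0.0426775, -1.82, -0.0732)–(0.79, -1.82, -0.0732)  len=0.7473
  (v3,v7,v2) [++-] → (-0.0426775, 1.82, -0.0732)–(-0.79, 1.82, -0.0732)  len=0.7473
  (v2,v7,v6) [-+-] → (-0.0426775, 1.82, -0.0732)–(0.79, 1.82, -0.0732)  len=0.8327
  (v6,v5,v4) [-+-] → (0.79, 0.0983203, -0.0732)–(0.79, -1.82, -0.0732)  len=1.9183
  (v7,v5,v6) [++-] → (0.79, 0.0983203, -0.0732)–(0.79, 1.82, -0.0732)  len=1.7217

Chained into 1 loop(s):
  loop 1: 8 segments, perimeter = 10.4400
Total perimeter = 10.440
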